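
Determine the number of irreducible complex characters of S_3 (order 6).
3

Derivation: The number of irreducible complex representations of a finite group equals its number of conjugacy classes. Conjugacy classes in S_3 correspond to cycle types, i.e. partitions of 3; there are p(3) = 3 of them, so S_3 (order 6) has exactly 3 irreducible complex representations.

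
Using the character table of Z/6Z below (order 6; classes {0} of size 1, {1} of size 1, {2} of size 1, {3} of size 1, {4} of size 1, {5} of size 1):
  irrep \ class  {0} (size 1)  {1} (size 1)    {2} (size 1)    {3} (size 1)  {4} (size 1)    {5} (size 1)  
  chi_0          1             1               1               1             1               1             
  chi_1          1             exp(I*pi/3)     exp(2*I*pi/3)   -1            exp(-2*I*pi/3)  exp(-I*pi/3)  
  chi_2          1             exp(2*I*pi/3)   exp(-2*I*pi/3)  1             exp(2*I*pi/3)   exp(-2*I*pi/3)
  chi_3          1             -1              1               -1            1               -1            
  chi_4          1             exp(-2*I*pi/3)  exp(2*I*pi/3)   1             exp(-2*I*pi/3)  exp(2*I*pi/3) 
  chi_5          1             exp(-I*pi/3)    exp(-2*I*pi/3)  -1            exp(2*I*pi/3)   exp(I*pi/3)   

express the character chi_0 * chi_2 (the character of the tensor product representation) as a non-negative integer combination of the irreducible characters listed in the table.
chi_0 tensor chi_2 = chi_2 (all other irreducibles have multiplicity 0).

Explanation: The character of a tensor product is the pointwise product (chi_0 * chi_2)(C) = chi_0(C) * chi_2(C):
  {0}: (1)*(1), {1}: (1)*(exp(2*I*pi/3)), {2}: (1)*(exp(-2*I*pi/3)), {3}: (1)*(1), {4}: (1)*(exp(2*I*pi/3)), {5}: (1)*(exp(-2*I*pi/3))
so (chi_0 * chi_2) takes values
  {0} -> 1, {1} -> exp(2*I*pi/3), {2} -> exp(-2*I*pi/3), {3} -> 1, {4} -> exp(2*I*pi/3), {5} -> exp(-2*I*pi/3).
Now take the inner product of this character with each irreducible chi from the table, <chi_0*chi_2, chi> = (1/6) sum_C |C| (chi_0*chi_2)(C) conj(chi(C)):
  <chi_0*chi_2, chi_0> = (1/6)[1*(1)*conj(1) + 1*(exp(2*I*pi/3))*conj(1) + 1*(exp(-2*I*pi/3))*conj(1) + 1*(1)*conj(1) + 1*(exp(2*I*pi/3))*conj(1) + 1*(exp(-2*I*pi/3))*conj(1)]
      = (1/6)[(1) + (exp(2*I*pi/3)) + (exp(-2*I*pi/3)) + (1) + (exp(2*I*pi/3)) + (exp(-2*I*pi/3))] = 0/6 = 0
  <chi_0*chi_2, chi_1> = (1/6)[1*(1)*conj(1) + 1*(exp(2*I*pi/3))*conj(exp(I*pi/3)) + 1*(exp(-2*I*pi/3))*conj(exp(2*I*pi/3)) + 1*(1)*conj(-1) + 1*(exp(2*I*pi/3))*conj(exp(-2*I*pi/3)) + 1*(exp(-2*I*pi/3))*conj(exp(-I*pi/3))]
      = (1/6)[(1) + (exp(I*pi/3)) + (exp(2*I*pi/3)) + (-1) + (exp(-2*I*pi/3)) + (exp(-I*pi/3))] = 0/6 = 0
  <chi_0*chi_2, chi_2> = (1/6)[1*(1)*conj(1) + 1*(exp(2*I*pi/3))*conj(exp(2*I*pi/3)) + 1*(exp(-2*I*pi/3))*conj(exp(-2*I*pi/3)) + 1*(1)*conj(1) + 1*(exp(2*I*pi/3))*conj(exp(2*I*pi/3)) + 1*(exp(-2*I*pi/3))*conj(exp(-2*I*pi/3))]
      = (1/6)[(1) + (1) + (1) + (1) + (1) + (1)] = 6/6 = 1
  <chi_0*chi_2, chi_3> = (1/6)[1*(1)*conj(1) + 1*(exp(2*I*pi/3))*conj(-1) + 1*(exp(-2*I*pi/3))*conj(1) + 1*(1)*conj(-1) + 1*(exp(2*I*pi/3))*conj(1) + 1*(exp(-2*I*pi/3))*conj(-1)]
      = (1/6)[(1) + (-exp(2*I*pi/3)) + (exp(-2*I*pi/3)) + (-1) + (exp(2*I*pi/3)) + (-exp(-2*I*pi/3))] = 0/6 = 0
  <chi_0*chi_2, chi_4> = (1/6)[1*(1)*conj(1) + 1*(exp(2*I*pi/3))*conj(exp(-2*I*pi/3)) + 1*(exp(-2*I*pi/3))*conj(exp(2*I*pi/3)) + 1*(1)*conj(1) + 1*(exp(2*I*pi/3))*conj(exp(-2*I*pi/3)) + 1*(exp(-2*I*pi/3))*conj(exp(2*I*pi/3))]
      = (1/6)[(1) + (exp(-2*I*pi/3)) + (exp(2*I*pi/3)) + (1) + (exp(-2*I*pi/3)) + (exp(2*I*pi/3))] = 0/6 = 0
  <chi_0*chi_2, chi_5> = (1/6)[1*(1)*conj(1) + 1*(exp(2*I*pi/3))*conj(exp(-I*pi/3)) + 1*(exp(-2*I*pi/3))*conj(exp(-2*I*pi/3)) + 1*(1)*conj(-1) + 1*(exp(2*I*pi/3))*conj(exp(2*I*pi/3)) + 1*(exp(-2*I*pi/3))*conj(exp(I*pi/3))]
      = (1/6)[(1) + (-1) + (1) + (-1) + (1) + (-1)] = 0/6 = 0
(Exp terms are combined using exp(i*s)*conj(exp(i*t)) = exp(i*(s-t)), and sums of them are collapsed using the identity that for every m > 1 the m distinct m-th roots of unity sum to 0, e.g. 1 + exp(2*I*pi/3) + exp(-2*I*pi/3) = 0.)
Hence the multiplicities are chi_2: 1. Dimension check: dim(chi_0)*dim(chi_2) = 1*1 = 1 and sum (mult * dim) = 1*1 = 1.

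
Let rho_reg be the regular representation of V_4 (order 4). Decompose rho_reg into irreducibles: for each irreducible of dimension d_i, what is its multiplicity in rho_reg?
Each irreducible V_i of dimension d_i appears with multiplicity d_i, i.e. rho_reg = (direct sum over all irreducibles V_i) d_i V_i. The irreducible dimensions for V_4 are 1, 1, 1, 1: 4 irreducibles of dimension 1, each with multiplicity 1. Total dimension 4*1*1 = 4 = |G|.

Derivation: General theorem: in the regular representation of a finite group G, each irreducible appears with multiplicity equal to its dimension. Check: dim(rho_reg) = sum d_i^2 = 1 + 1 + 1 + 1 = 4 = |G|.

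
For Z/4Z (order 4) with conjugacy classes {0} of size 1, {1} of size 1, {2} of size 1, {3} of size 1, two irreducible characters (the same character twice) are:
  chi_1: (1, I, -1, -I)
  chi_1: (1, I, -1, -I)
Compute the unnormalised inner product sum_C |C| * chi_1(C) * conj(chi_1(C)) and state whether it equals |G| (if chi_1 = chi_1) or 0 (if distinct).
Sum = 4 = |G| = 4; so <chi_1, chi_1> = 1 (norm-1 confirms irreducibility).

Reasoning: Compute term by term over conjugacy classes (|C| * chi_1(C) * conj(chi_1(C))):
  1*(1)*conj(1) + 1*(I)*conj(I) + 1*(-1)*conj(-1) + 1*(-I)*conj(-I)
  = (1) + (1) + (1) + (1)
  = 4.
(Exp terms are combined using exp(i*s)*conj(exp(i*t)) = exp(i*(s-t)), and sums of them are collapsed using the identity that for every m > 1 the m distinct m-th roots of unity sum to 0, e.g. 1 + exp(2*I*pi/3) + exp(-2*I*pi/3) = 0.)
Dividing by |G| = 4 gives 4/4 = 1, matching the row-orthogonality relation <chi_1, chi_1> = [chi_1 = chi_1].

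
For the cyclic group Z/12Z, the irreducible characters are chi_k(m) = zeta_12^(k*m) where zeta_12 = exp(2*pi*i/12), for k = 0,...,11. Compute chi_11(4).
chi_11(4) = zeta_12^44 = exp(-2*I*pi/3)

Proof sketch: chi_11(4) = zeta_12^(11*4) = zeta_12^44. Since zeta_12^12 = 1, this equals zeta_12^8 = exp(2*pi*i*8/12) = exp(-2*I*pi/3).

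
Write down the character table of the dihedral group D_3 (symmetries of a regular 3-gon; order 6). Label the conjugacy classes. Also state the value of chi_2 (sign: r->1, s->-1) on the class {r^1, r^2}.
Conjugacy classes: {e} of size 1, {r^1, r^2} of size 2, {s, sr, ..., sr^2} of size 3.
Character table:
  irrep \ class              {e} (size 1)  {r^1, r^2} (size 2)  {s, sr, ..., sr^2} (size 3)
  chi_1 (triv)               1             1                    1                          
  chi_2 (sign: r->1, s->-1)  1             1                    -1                         
  chi_3 (2d, j=1)            2             -1                   0                          

Spot check: chi_2 (sign: r->1, s->-1) on {r^1, r^2} = 1.

Argument: D_3 has order 2*3 = 6 with 3 conjugacy classes, hence 3 irreducibles. Sum of squared dims 1 + 1 + 4 = 6 = |G|. Linear characters come from the abelianisation; the 2-dimensional irreps have character r^k -> 2*cos(2*pi*j*k/3), reflections -> 0.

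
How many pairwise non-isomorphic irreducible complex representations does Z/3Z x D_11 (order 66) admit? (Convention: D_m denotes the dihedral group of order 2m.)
21

Derivation: The number of irreducible complex representations of a finite group equals its number of conjugacy classes. For a direct product, #classes(G x H) = #classes(G) * #classes(H). Z/3Z has 3 classes (abelian), D_11 has 7 classes, so 3 * 7 = 21, so Z/3Z x D_11 (order 66) has exactly 21 irreducible complex representations.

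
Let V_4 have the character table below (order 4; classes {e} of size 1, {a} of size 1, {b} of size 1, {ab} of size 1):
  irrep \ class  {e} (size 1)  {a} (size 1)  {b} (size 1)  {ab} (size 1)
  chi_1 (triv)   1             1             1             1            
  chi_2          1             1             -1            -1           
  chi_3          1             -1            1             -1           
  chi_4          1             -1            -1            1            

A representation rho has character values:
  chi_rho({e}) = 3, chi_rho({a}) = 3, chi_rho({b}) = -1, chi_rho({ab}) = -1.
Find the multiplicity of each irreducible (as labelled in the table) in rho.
Multiplicities: chi_1: 1, chi_2: 2, chi_3: 0, chi_4: 0.

Explanation: Use <chi_rho, chi> = (1/|G|) sum_C |C| * chi_rho(C) * conj(chi(C)) with |G| = 4 for each irreducible chi in the table:
  <chi_rho, chi_1> = (1/4)[1*(3)*conj(1) + 1*(3)*conj(1) + 1*(-1)*conj(1) + 1*(-1)*conj(1)]
      = (1/4)[(3) + (3) + (-1) + (-1)] = 4/4 = 1
  <chi_rho, chi_2> = (1/4)[1*(3)*conj(1) + 1*(3)*conj(1) + 1*(-1)*conj(-1) + 1*(-1)*conj(-1)]
      = (1/4)[(3) + (3) + (1) + (1)] = 8/4 = 2
  <chi_rho, chi_3> = (1/4)[1*(3)*conj(1) + 1*(3)*conj(-1) + 1*(-1)*conj(1) + 1*(-1)*conj(-1)]
      = (1/4)[(3) + (-3) + (-1) + (1)] = 0/4 = 0
  <chi_rho, chi_4> = (1/4)[1*(3)*conj(1) + 1*(3)*conj(-1) + 1*(-1)*conj(-1) + 1*(-1)*conj(1)]
      = (1/4)[(3) + (-3) + (1) + (-1)] = 0/4 = 0
Dimension check: dim(rho) = sum (mult * dim) = 1*1 + 2*1 + 0*1 + 0*1 = 3 = chi_rho(e) = 3.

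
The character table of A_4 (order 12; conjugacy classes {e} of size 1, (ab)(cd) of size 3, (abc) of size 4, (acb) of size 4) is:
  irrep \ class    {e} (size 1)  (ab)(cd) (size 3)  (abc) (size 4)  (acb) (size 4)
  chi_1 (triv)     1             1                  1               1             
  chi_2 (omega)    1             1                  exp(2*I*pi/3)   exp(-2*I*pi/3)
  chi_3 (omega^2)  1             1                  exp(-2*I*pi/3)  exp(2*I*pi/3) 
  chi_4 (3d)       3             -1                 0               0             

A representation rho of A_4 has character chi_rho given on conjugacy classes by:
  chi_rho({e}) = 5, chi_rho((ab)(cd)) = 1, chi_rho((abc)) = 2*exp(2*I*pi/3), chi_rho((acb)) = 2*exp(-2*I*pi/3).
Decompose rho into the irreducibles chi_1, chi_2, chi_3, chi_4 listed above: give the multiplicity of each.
Multiplicities: chi_1: 0, chi_2: 2, chi_3: 0, chi_4: 1.

Solution. Use <chi_rho, chi> = (1/|G|) sum_C |C| * chi_rho(C) * conj(chi(C)) with |G| = 12 for each irreducible chi in the table:
  <chi_rho, chi_1> = (1/12)[1*(5)*conj(1) + 3*(1)*conj(1) + 4*(2*exp(2*I*pi/3))*conj(1) + 4*(2*exp(-2*I*pi/3))*conj(1)]
      = (1/12)[(5) + (3) + (8*exp(2*I*pi/3)) + (8*exp(-2*I*pi/3))] = 0/12 = 0
  <chi_rho, chi_2> = (1/12)[1*(5)*conj(1) + 3*(1)*conj(1) + 4*(2*exp(2*I*pi/3))*conj(exp(2*I*pi/3)) + 4*(2*exp(-2*I*pi/3))*conj(exp(-2*I*pi/3))]
      = (1/12)[(5) + (3) + (8) + (8)] = 24/12 = 2
  <chi_rho, chi_3> = (1/12)[1*(5)*conj(1) + 3*(1)*conj(1) + 4*(2*exp(2*I*pi/3))*conj(exp(-2*I*pi/3)) + 4*(2*exp(-2*I*pi/3))*conj(exp(2*I*pi/3))]
      = (1/12)[(5) + (3) + (8*exp(-2*I*pi/3)) + (8*exp(2*I*pi/3))] = 0/12 = 0
  <chi_rho, chi_4> = (1/12)[1*(5)*conj(3) + 3*(1)*conj(-1) + 4*(2*exp(2*I*pi/3))*conj(0) + 4*(2*exp(-2*I*pi/3))*conj(0)]
      = (1/12)[(15) + (-3) + (0) + (0)] = 12/12 = 1
(Exp terms are combined using exp(i*s)*conj(exp(i*t)) = exp(i*(s-t)), and sums of them are collapsed using the identity that for every m > 1 the m distinct m-th roots of unity sum to 0, e.g. 1 + exp(2*I*pi/3) + exp(-2*I*pi/3) = 0.)
Dimension check: dim(rho) = sum (mult * dim) = 0*1 + 2*1 + 0*1 + 1*3 = 5 = chi_rho(e) = 5.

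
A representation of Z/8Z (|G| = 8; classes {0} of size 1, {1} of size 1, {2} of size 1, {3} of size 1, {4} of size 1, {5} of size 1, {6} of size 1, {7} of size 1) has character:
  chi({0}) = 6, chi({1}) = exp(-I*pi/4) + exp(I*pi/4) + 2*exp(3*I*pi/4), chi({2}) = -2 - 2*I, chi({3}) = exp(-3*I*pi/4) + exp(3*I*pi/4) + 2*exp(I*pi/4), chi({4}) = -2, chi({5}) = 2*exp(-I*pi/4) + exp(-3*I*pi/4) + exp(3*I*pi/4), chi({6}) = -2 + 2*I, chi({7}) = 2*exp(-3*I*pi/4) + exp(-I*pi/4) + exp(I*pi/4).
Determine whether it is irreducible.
Not irreducible (reducible): <chi, chi> = 8 > 1.

<chi, chi> = (1/|G|) sum_C |C| * |chi(C)|^2 = (1/8)[1*|6|^2 + 1*|exp(-I*pi/4) + exp(I*pi/4) + 2*exp(3*I*pi/4)|^2 + 1*|-2 - 2*I|^2 + 1*|exp(-3*I*pi/4) + exp(3*I*pi/4) + 2*exp(I*pi/4)|^2 + 1*|-2|^2 + 1*|2*exp(-I*pi/4) + exp(-3*I*pi/4) + exp(3*I*pi/4)|^2 + 1*|-2 + 2*I|^2 + 1*|2*exp(-3*I*pi/4) + exp(-I*pi/4) + exp(I*pi/4)|^2]
  = (1/8)[(36) + (2) + (8) + (2) + (4) + (2) + (8) + (2)] = 64/8 = 8.
(Exp terms are combined using exp(i*s)*conj(exp(i*t)) = exp(i*(s-t)), and sums of them are collapsed using the identity that for every m > 1 the m distinct m-th roots of unity sum to 0, e.g. 1 + exp(2*I*pi/3) + exp(-2*I*pi/3) = 0.)
A character is irreducible iff <chi, chi> = 1, so this representation is reducible.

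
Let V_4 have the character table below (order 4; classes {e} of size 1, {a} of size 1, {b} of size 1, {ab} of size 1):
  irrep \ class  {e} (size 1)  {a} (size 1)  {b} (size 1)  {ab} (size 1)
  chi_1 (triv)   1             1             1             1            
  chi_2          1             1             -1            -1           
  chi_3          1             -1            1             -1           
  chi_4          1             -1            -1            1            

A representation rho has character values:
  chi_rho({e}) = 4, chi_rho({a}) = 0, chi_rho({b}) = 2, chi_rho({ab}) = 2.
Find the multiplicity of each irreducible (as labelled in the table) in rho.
Multiplicities: chi_1: 2, chi_2: 0, chi_3: 1, chi_4: 1.

Details: Use <chi_rho, chi> = (1/|G|) sum_C |C| * chi_rho(C) * conj(chi(C)) with |G| = 4 for each irreducible chi in the table:
  <chi_rho, chi_1> = (1/4)[1*(4)*conj(1) + 1*(0)*conj(1) + 1*(2)*conj(1) + 1*(2)*conj(1)]
      = (1/4)[(4) + (0) + (2) + (2)] = 8/4 = 2
  <chi_rho, chi_2> = (1/4)[1*(4)*conj(1) + 1*(0)*conj(1) + 1*(2)*conj(-1) + 1*(2)*conj(-1)]
      = (1/4)[(4) + (0) + (-2) + (-2)] = 0/4 = 0
  <chi_rho, chi_3> = (1/4)[1*(4)*conj(1) + 1*(0)*conj(-1) + 1*(2)*conj(1) + 1*(2)*conj(-1)]
      = (1/4)[(4) + (0) + (2) + (-2)] = 4/4 = 1
  <chi_rho, chi_4> = (1/4)[1*(4)*conj(1) + 1*(0)*conj(-1) + 1*(2)*conj(-1) + 1*(2)*conj(1)]
      = (1/4)[(4) + (0) + (-2) + (2)] = 4/4 = 1
Dimension check: dim(rho) = sum (mult * dim) = 2*1 + 0*1 + 1*1 + 1*1 = 4 = chi_rho(e) = 4.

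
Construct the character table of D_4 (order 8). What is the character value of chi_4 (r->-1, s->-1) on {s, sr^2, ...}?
Conjugacy classes: {e} of size 1, {r^2} of size 1, {r^1, r^3} of size 2, {s, sr^2, ...} of size 2, {sr, sr^3, ...} of size 2.
Character table:
  irrep \ class              {e} (size 1)  {r^2} (size 1)  {r^1, r^3} (size 2)  {s, sr^2, ...} (size 2)  {sr, sr^3, ...} (size 2)
  chi_1 (triv)               1             1               1                    1                        1                       
  chi_2 (sign: r->1, s->-1)  1             1               1                    -1                       -1                      
  chi_3 (r->-1, s->1)        1             1               -1                   1                        -1                      
  chi_4 (r->-1, s->-1)       1             1               -1                   -1                       1                       
  chi_5 (2d, j=1)            2             -2              0                    0                        0                       

Spot check: chi_4 (r->-1, s->-1) on {s, sr^2, ...} = -1.

Proof sketch: D_4 has order 2*4 = 8 with 5 conjugacy classes, hence 5 irreducibles. Sum of squared dims 1 + 1 + 1 + 1 + 4 = 8 = |G|. Linear characters come from the abelianisation; the 2-dimensional irreps have character r^k -> 2*cos(2*pi*j*k/4), reflections -> 0.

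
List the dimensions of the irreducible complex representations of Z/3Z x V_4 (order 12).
Dimensions: 1, 1, 1, 1, 1, 1, 1, 1, 1, 1, 1, 1

There are 12 irreducibles (= number of conjugacy classes). Their dimensions d_i satisfy sum d_i^2 = |G| = 12: 1 + 1 + 1 + 1 + 1 + 1 + 1 + 1 + 1 + 1 + 1 + 1 = 12. (For the product with Z/3Z: each of the 3 1-dim characters of Z/3Z tensors with each irrep of V_4, giving 3 copies of each V_4-dimension.)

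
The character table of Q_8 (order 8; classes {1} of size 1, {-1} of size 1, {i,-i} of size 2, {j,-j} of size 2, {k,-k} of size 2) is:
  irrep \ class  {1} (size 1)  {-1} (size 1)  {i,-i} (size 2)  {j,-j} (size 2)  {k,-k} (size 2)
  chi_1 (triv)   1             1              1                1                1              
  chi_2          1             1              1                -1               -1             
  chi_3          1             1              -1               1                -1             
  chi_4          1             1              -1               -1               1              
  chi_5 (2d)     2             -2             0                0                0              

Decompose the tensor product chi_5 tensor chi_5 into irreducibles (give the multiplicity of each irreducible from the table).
chi_5 tensor chi_5 = chi_1 + chi_2 + chi_3 + chi_4 (all other irreducibles have multiplicity 0).

Argument: The character of a tensor product is the pointwise product (chi_5 * chi_5)(C) = chi_5(C) * chi_5(C):
  {1}: (2)*(2), {-1}: (-2)*(-2), {i,-i}: (0)*(0), {j,-j}: (0)*(0), {k,-k}: (0)*(0)
so (chi_5 * chi_5) takes values
  {1} -> 4, {-1} -> 4, {i,-i} -> 0, {j,-j} -> 0, {k,-k} -> 0.
Now take the inner product of this character with each irreducible chi from the table, <chi_5*chi_5, chi> = (1/8) sum_C |C| (chi_5*chi_5)(C) conj(chi(C)):
  <chi_5*chi_5, chi_1> = (1/8)[1*(4)*conj(1) + 1*(4)*conj(1) + 2*(0)*conj(1) + 2*(0)*conj(1) + 2*(0)*conj(1)]
      = (1/8)[(4) + (4) + (0) + (0) + (0)] = 8/8 = 1
  <chi_5*chi_5, chi_2> = (1/8)[1*(4)*conj(1) + 1*(4)*conj(1) + 2*(0)*conj(1) + 2*(0)*conj(-1) + 2*(0)*conj(-1)]
      = (1/8)[(4) + (4) + (0) + (0) + (0)] = 8/8 = 1
  <chi_5*chi_5, chi_3> = (1/8)[1*(4)*conj(1) + 1*(4)*conj(1) + 2*(0)*conj(-1) + 2*(0)*conj(1) + 2*(0)*conj(-1)]
      = (1/8)[(4) + (4) + (0) + (0) + (0)] = 8/8 = 1
  <chi_5*chi_5, chi_4> = (1/8)[1*(4)*conj(1) + 1*(4)*conj(1) + 2*(0)*conj(-1) + 2*(0)*conj(-1) + 2*(0)*conj(1)]
      = (1/8)[(4) + (4) + (0) + (0) + (0)] = 8/8 = 1
  <chi_5*chi_5, chi_5> = (1/8)[1*(4)*conj(2) + 1*(4)*conj(-2) + 2*(0)*conj(0) + 2*(0)*conj(0) + 2*(0)*conj(0)]
      = (1/8)[(8) + (-8) + (0) + (0) + (0)] = 0/8 = 0
Hence the multiplicities are chi_1: 1, chi_2: 1, chi_3: 1, chi_4: 1. Dimension check: dim(chi_5)*dim(chi_5) = 2*2 = 4 and sum (mult * dim) = 1*1 + 1*1 + 1*1 + 1*1 = 4.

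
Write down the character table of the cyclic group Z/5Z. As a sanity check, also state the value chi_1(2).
Character table of Z/5Z (irreps indexed chi_0,...,chi_4 with chi_k(m) = zeta_5^(k*m), zeta_5 = exp(2*pi*i/5)):
  irrep \ class  {0} (size 1)  {1} (size 1)    {2} (size 1)    {3} (size 1)    {4} (size 1)  
  chi_0          1             1               1               1               1             
  chi_1          1             exp(2*I*pi/5)   exp(4*I*pi/5)   exp(-4*I*pi/5)  exp(-2*I*pi/5)
  chi_2          1             exp(4*I*pi/5)   exp(-2*I*pi/5)  exp(2*I*pi/5)   exp(-4*I*pi/5)
  chi_3          1             exp(-4*I*pi/5)  exp(2*I*pi/5)   exp(-2*I*pi/5)  exp(4*I*pi/5) 
  chi_4          1             exp(-2*I*pi/5)  exp(-4*I*pi/5)  exp(4*I*pi/5)   exp(2*I*pi/5) 

Spot check: chi_1(2) = zeta_5^(1*2) = zeta_5^2 = exp(4*I*pi/5).

Justification: Z/5Z is abelian, so all 5 irreducible complex representations are 1-dimensional. They are given by chi_k(m) = zeta_5^(k*m) for k = 0,...,4. Row orthogonality: sum_m chi_k(m) conj(chi_l(m)) = 5 * [k = l].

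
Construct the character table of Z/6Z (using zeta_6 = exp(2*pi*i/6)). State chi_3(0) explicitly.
Character table of Z/6Z (irreps indexed chi_0,...,chi_5 with chi_k(m) = zeta_6^(k*m), zeta_6 = exp(2*pi*i/6)):
  irrep \ class  {0} (size 1)  {1} (size 1)    {2} (size 1)    {3} (size 1)  {4} (size 1)    {5} (size 1)  
  chi_0          1             1               1               1             1               1             
  chi_1          1             exp(I*pi/3)     exp(2*I*pi/3)   -1            exp(-2*I*pi/3)  exp(-I*pi/3)  
  chi_2          1             exp(2*I*pi/3)   exp(-2*I*pi/3)  1             exp(2*I*pi/3)   exp(-2*I*pi/3)
  chi_3          1             -1              1               -1            1               -1            
  chi_4          1             exp(-2*I*pi/3)  exp(2*I*pi/3)   1             exp(-2*I*pi/3)  exp(2*I*pi/3) 
  chi_5          1             exp(-I*pi/3)    exp(-2*I*pi/3)  -1            exp(2*I*pi/3)   exp(I*pi/3)   

Spot check: chi_3(0) = zeta_6^(3*0) = zeta_6^0 = 1.

Z/6Z is abelian, so all 6 irreducible complex representations are 1-dimensional. They are given by chi_k(m) = zeta_6^(k*m) for k = 0,...,5. Row orthogonality: sum_m chi_k(m) conj(chi_l(m)) = 6 * [k = l].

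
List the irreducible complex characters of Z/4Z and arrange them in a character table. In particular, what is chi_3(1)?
Character table of Z/4Z (irreps indexed chi_0,...,chi_3 with chi_k(m) = zeta_4^(k*m), zeta_4 = exp(2*pi*i/4)):
  irrep \ class  {0} (size 1)  {1} (size 1)  {2} (size 1)  {3} (size 1)
  chi_0          1             1             1             1           
  chi_1          1             I             -1            -I          
  chi_2          1             -1            1             -1          
  chi_3          1             -I            -1            I           

Spot check: chi_3(1) = zeta_4^(3*1) = zeta_4^3 = -I.

Justification: Z/4Z is abelian, so all 4 irreducible complex representations are 1-dimensional. They are given by chi_k(m) = zeta_4^(k*m) for k = 0,...,3. Row orthogonality: sum_m chi_k(m) conj(chi_l(m)) = 4 * [k = l].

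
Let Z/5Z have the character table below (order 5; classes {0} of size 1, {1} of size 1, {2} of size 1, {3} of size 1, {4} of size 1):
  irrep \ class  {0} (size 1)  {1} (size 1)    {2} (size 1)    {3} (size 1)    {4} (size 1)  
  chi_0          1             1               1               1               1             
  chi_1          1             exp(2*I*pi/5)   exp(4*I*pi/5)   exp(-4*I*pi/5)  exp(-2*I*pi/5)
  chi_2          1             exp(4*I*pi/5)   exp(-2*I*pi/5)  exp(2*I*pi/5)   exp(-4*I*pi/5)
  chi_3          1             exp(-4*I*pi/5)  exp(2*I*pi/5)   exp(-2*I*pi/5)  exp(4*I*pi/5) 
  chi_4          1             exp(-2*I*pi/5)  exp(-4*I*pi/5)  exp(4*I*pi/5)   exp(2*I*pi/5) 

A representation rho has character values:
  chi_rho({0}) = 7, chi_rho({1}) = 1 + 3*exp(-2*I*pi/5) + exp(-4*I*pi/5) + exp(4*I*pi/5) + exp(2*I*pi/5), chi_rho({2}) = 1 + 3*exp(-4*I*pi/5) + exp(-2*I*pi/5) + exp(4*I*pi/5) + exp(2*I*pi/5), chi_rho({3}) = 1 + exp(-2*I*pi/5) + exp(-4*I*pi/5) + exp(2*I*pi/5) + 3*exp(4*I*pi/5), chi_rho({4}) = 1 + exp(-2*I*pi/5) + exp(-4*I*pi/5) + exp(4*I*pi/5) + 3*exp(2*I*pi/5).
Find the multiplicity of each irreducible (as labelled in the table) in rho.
Multiplicities: chi_0: 1, chi_1: 1, chi_2: 1, chi_3: 1, chi_4: 3.

Use <chi_rho, chi> = (1/|G|) sum_C |C| * chi_rho(C) * conj(chi(C)) with |G| = 5 for each irreducible chi in the table:
  <chi_rho, chi_0> = (1/5)[1*(7)*conj(1) + 1*(1 + 3*exp(-2*I*pi/5) + exp(-4*I*pi/5) + exp(4*I*pi/5) + exp(2*I*pi/5))*conj(1) + 1*(1 + 3*exp(-4*I*pi/5) + exp(-2*I*pi/5) + exp(4*I*pi/5) + exp(2*I*pi/5))*conj(1) + 1*(1 + exp(-2*I*pi/5) + exp(-4*I*pi/5) + exp(2*I*pi/5) + 3*exp(4*I*pi/5))*conj(1) + 1*(1 + exp(-2*I*pi/5) + exp(-4*I*pi/5) + exp(4*I*pi/5) + 3*exp(2*I*pi/5))*conj(1)]
      = (1/5)[(7) + (1 + 3*exp(-2*I*pi/5) + exp(-4*I*pi/5) + exp(4*I*pi/5) + exp(2*I*pi/5)) + (1 + 3*exp(-4*I*pi/5) + exp(-2*I*pi/5) + exp(4*I*pi/5) + exp(2*I*pi/5)) + (1 + exp(-2*I*pi/5) + exp(-4*I*pi/5) + exp(2*I*pi/5) + 3*exp(4*I*pi/5)) + (1 + exp(-2*I*pi/5) + exp(-4*I*pi/5) + exp(4*I*pi/5) + 3*exp(2*I*pi/5))] = 5/5 = 1
  <chi_rho, chi_1> = (1/5)[1*(7)*conj(1) + 1*(1 + 3*exp(-2*I*pi/5) + exp(-4*I*pi/5) + exp(4*I*pi/5) + exp(2*I*pi/5))*conj(exp(2*I*pi/5)) + 1*(1 + 3*exp(-4*I*pi/5) + exp(-2*I*pi/5) + exp(4*I*pi/5) + exp(2*I*pi/5))*conj(exp(4*I*pi/5)) + 1*(1 + exp(-2*I*pi/5) + exp(-4*I*pi/5) + exp(2*I*pi/5) + 3*exp(4*I*pi/5))*conj(exp(-4*I*pi/5)) + 1*(1 + exp(-2*I*pi/5) + exp(-4*I*pi/5) + exp(4*I*pi/5) + 3*exp(2*I*pi/5))*conj(exp(-2*I*pi/5))]
      = (1/5)[(7) + (1 + 3*exp(-4*I*pi/5) + exp(-2*I*pi/5) + exp(4*I*pi/5) + exp(2*I*pi/5)) + (1 + exp(-2*I*pi/5) + exp(-4*I*pi/5) + exp(4*I*pi/5) + 3*exp(2*I*pi/5)) + (1 + 3*exp(-2*I*pi/5) + exp(-4*I*pi/5) + exp(4*I*pi/5) + exp(2*I*pi/5)) + (1 + exp(-2*I*pi/5) + exp(-4*I*pi/5) + exp(2*I*pi/5) + 3*exp(4*I*pi/5))] = 5/5 = 1
  <chi_rho, chi_2> = (1/5)[1*(7)*conj(1) + 1*(1 + 3*exp(-2*I*pi/5) + exp(-4*I*pi/5) + exp(4*I*pi/5) + exp(2*I*pi/5))*conj(exp(4*I*pi/5)) + 1*(1 + 3*exp(-4*I*pi/5) + exp(-2*I*pi/5) + exp(4*I*pi/5) + exp(2*I*pi/5))*conj(exp(-2*I*pi/5)) + 1*(1 + exp(-2*I*pi/5) + exp(-4*I*pi/5) + exp(2*I*pi/5) + 3*exp(4*I*pi/5))*conj(exp(2*I*pi/5)) + 1*(1 + exp(-2*I*pi/5) + exp(-4*I*pi/5) + exp(4*I*pi/5) + 3*exp(2*I*pi/5))*conj(exp(-4*I*pi/5))]
      = (1/5)[(7) + (1 + exp(-2*I*pi/5) + exp(-4*I*pi/5) + exp(2*I*pi/5) + 3*exp(4*I*pi/5)) + (1 + 3*exp(-2*I*pi/5) + exp(-4*I*pi/5) + exp(4*I*pi/5) + exp(2*I*pi/5)) + (1 + exp(-2*I*pi/5) + exp(-4*I*pi/5) + exp(4*I*pi/5) + 3*exp(2*I*pi/5)) + (1 + 3*exp(-4*I*pi/5) + exp(-2*I*pi/5) + exp(4*I*pi/5) + exp(2*I*pi/5))] = 5/5 = 1
  <chi_rho, chi_3> = (1/5)[1*(7)*conj(1) + 1*(1 + 3*exp(-2*I*pi/5) + exp(-4*I*pi/5) + exp(4*I*pi/5) + exp(2*I*pi/5))*conj(exp(-4*I*pi/5)) + 1*(1 + 3*exp(-4*I*pi/5) + exp(-2*I*pi/5) + exp(4*I*pi/5) + exp(2*I*pi/5))*conj(exp(2*I*pi/5)) + 1*(1 + exp(-2*I*pi/5) + exp(-4*I*pi/5) + exp(2*I*pi/5) + 3*exp(4*I*pi/5))*conj(exp(-2*I*pi/5)) + 1*(1 + exp(-2*I*pi/5) + exp(-4*I*pi/5) + exp(4*I*pi/5) + 3*exp(2*I*pi/5))*conj(exp(4*I*pi/5))]
      = (1/5)[(7) + (1 + exp(-2*I*pi/5) + exp(-4*I*pi/5) + exp(4*I*pi/5) + 3*exp(2*I*pi/5)) + (1 + exp(-2*I*pi/5) + exp(-4*I*pi/5) + exp(2*I*pi/5) + 3*exp(4*I*pi/5)) + (1 + 3*exp(-4*I*pi/5) + exp(-2*I*pi/5) + exp(4*I*pi/5) + exp(2*I*pi/5)) + (1 + 3*exp(-2*I*pi/5) + exp(-4*I*pi/5) + exp(4*I*pi/5) + exp(2*I*pi/5))] = 5/5 = 1
  <chi_rho, chi_4> = (1/5)[1*(7)*conj(1) + 1*(1 + 3*exp(-2*I*pi/5) + exp(-4*I*pi/5) + exp(4*I*pi/5) + exp(2*I*pi/5))*conj(exp(-2*I*pi/5)) + 1*(1 + 3*exp(-4*I*pi/5) + exp(-2*I*pi/5) + exp(4*I*pi/5) + exp(2*I*pi/5))*conj(exp(-4*I*pi/5)) + 1*(1 + exp(-2*I*pi/5) + exp(-4*I*pi/5) + exp(2*I*pi/5) + 3*exp(4*I*pi/5))*conj(exp(4*I*pi/5)) + 1*(1 + exp(-2*I*pi/5) + exp(-4*I*pi/5) + exp(4*I*pi/5) + 3*exp(2*I*pi/5))*conj(exp(2*I*pi/5))]
      = (1/5)[(7) + (2) + (2) + (2) + (2)] = 15/5 = 3
(Exp terms are combined using exp(i*s)*conj(exp(i*t)) = exp(i*(s-t)), and sums of them are collapsed using the identity that for every m > 1 the m distinct m-th roots of unity sum to 0, e.g. 1 + exp(2*I*pi/3) + exp(-2*I*pi/3) = 0.)
Dimension check: dim(rho) = sum (mult * dim) = 1*1 + 1*1 + 1*1 + 1*1 + 3*1 = 7 = chi_rho(e) = 7.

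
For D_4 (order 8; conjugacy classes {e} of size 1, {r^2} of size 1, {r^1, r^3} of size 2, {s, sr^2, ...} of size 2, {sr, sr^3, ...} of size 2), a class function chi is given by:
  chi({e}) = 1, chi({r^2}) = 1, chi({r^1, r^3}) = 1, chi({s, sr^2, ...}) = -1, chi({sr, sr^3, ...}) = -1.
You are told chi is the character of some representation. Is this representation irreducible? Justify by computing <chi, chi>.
Irreducible: <chi, chi> = 1.

<chi, chi> = (1/|G|) sum_C |C| * |chi(C)|^2 = (1/8)[1*|1|^2 + 1*|1|^2 + 2*|1|^2 + 2*|-1|^2 + 2*|-1|^2]
  = (1/8)[(1) + (1) + (2) + (2) + (2)] = 8/8 = 1.
A character is irreducible iff <chi, chi> = 1, so this representation is irreducible.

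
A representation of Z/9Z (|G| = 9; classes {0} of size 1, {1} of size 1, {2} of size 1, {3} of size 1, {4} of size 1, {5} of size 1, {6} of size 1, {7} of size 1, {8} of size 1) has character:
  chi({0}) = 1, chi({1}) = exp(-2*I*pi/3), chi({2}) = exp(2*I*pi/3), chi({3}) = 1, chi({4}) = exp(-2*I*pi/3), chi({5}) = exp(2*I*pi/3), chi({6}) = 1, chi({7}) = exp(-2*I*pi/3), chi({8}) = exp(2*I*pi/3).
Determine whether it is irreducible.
Irreducible: <chi, chi> = 1.

Why: <chi, chi> = (1/|G|) sum_C |C| * |chi(C)|^2 = (1/9)[1*|1|^2 + 1*|exp(-2*I*pi/3)|^2 + 1*|exp(2*I*pi/3)|^2 + 1*|1|^2 + 1*|exp(-2*I*pi/3)|^2 + 1*|exp(2*I*pi/3)|^2 + 1*|1|^2 + 1*|exp(-2*I*pi/3)|^2 + 1*|exp(2*I*pi/3)|^2]
  = (1/9)[(1) + (1) + (1) + (1) + (1) + (1) + (1) + (1) + (1)] = 9/9 = 1.
(Exp terms are combined using exp(i*s)*conj(exp(i*t)) = exp(i*(s-t)), and sums of them are collapsed using the identity that for every m > 1 the m distinct m-th roots of unity sum to 0, e.g. 1 + exp(2*I*pi/3) + exp(-2*I*pi/3) = 0.)
A character is irreducible iff <chi, chi> = 1, so this representation is irreducible.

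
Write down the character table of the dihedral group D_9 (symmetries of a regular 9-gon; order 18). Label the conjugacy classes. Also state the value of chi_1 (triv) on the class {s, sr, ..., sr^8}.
Conjugacy classes: {e} of size 1, {r^1, r^8} of size 2, {r^2, r^7} of size 2, {r^3, r^6} of size 2, {r^4, r^5} of size 2, {s, sr, ..., sr^8} of size 9.
Character table:
  irrep \ class              {e} (size 1)  {r^1, r^8} (size 2)  {r^2, r^7} (size 2)  {r^3, r^6} (size 2)  {r^4, r^5} (size 2)  {s, sr, ..., sr^8} (size 9)
  chi_1 (triv)               1             1                    1                    1                    1                    1                          
  chi_2 (sign: r->1, s->-1)  1             1                    1                    1                    1                    -1                         
  chi_3 (2d, j=1)            2             2*cos(2*pi/9)        2*cos(4*pi/9)        -1                   -2*cos(pi/9)         0                          
  chi_4 (2d, j=2)            2             2*cos(4*pi/9)        -2*cos(pi/9)         -1                   2*cos(2*pi/9)        0                          
  chi_5 (2d, j=3)            2             -1                   -1                   2                    -1                   0                          
  chi_6 (2d, j=4)            2             -2*cos(pi/9)         2*cos(2*pi/9)        -1                   2*cos(4*pi/9)        0                          

Spot check: chi_1 (triv) on {s, sr, ..., sr^8} = 1.

Proof sketch: D_9 has order 2*9 = 18 with 6 conjugacy classes, hence 6 irreducibles. Sum of squared dims 1 + 1 + 4 + 4 + 4 + 4 = 18 = |G|. Linear characters come from the abelianisation; the 2-dimensional irreps have character r^k -> 2*cos(2*pi*j*k/9), reflections -> 0.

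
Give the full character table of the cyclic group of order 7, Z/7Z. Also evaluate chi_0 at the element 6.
Character table of Z/7Z (irreps indexed chi_0,...,chi_6 with chi_k(m) = zeta_7^(k*m), zeta_7 = exp(2*pi*i/7)):
  irrep \ class  {0} (size 1)  {1} (size 1)    {2} (size 1)    {3} (size 1)    {4} (size 1)    {5} (size 1)    {6} (size 1)  
  chi_0          1             1               1               1               1               1               1             
  chi_1          1             exp(2*I*pi/7)   exp(4*I*pi/7)   exp(6*I*pi/7)   exp(-6*I*pi/7)  exp(-4*I*pi/7)  exp(-2*I*pi/7)
  chi_2          1             exp(4*I*pi/7)   exp(-6*I*pi/7)  exp(-2*I*pi/7)  exp(2*I*pi/7)   exp(6*I*pi/7)   exp(-4*I*pi/7)
  chi_3          1             exp(6*I*pi/7)   exp(-2*I*pi/7)  exp(4*I*pi/7)   exp(-4*I*pi/7)  exp(2*I*pi/7)   exp(-6*I*pi/7)
  chi_4          1             exp(-6*I*pi/7)  exp(2*I*pi/7)   exp(-4*I*pi/7)  exp(4*I*pi/7)   exp(-2*I*pi/7)  exp(6*I*pi/7) 
  chi_5          1             exp(-4*I*pi/7)  exp(6*I*pi/7)   exp(2*I*pi/7)   exp(-2*I*pi/7)  exp(-6*I*pi/7)  exp(4*I*pi/7) 
  chi_6          1             exp(-2*I*pi/7)  exp(-4*I*pi/7)  exp(-6*I*pi/7)  exp(6*I*pi/7)   exp(4*I*pi/7)   exp(2*I*pi/7) 

Spot check: chi_0(6) = zeta_7^(0*6) = zeta_7^0 = 1.

Argument: Z/7Z is abelian, so all 7 irreducible complex representations are 1-dimensional. They are given by chi_k(m) = zeta_7^(k*m) for k = 0,...,6. Row orthogonality: sum_m chi_k(m) conj(chi_l(m)) = 7 * [k = l].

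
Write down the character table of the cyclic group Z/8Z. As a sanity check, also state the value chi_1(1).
Character table of Z/8Z (irreps indexed chi_0,...,chi_7 with chi_k(m) = zeta_8^(k*m), zeta_8 = exp(2*pi*i/8)):
  irrep \ class  {0} (size 1)  {1} (size 1)    {2} (size 1)  {3} (size 1)    {4} (size 1)  {5} (size 1)    {6} (size 1)  {7} (size 1)  
  chi_0          1             1               1             1               1             1               1             1             
  chi_1          1             exp(I*pi/4)     I             exp(3*I*pi/4)   -1            exp(-3*I*pi/4)  -I            exp(-I*pi/4)  
  chi_2          1             I               -1            -I              1             I               -1            -I            
  chi_3          1             exp(3*I*pi/4)   -I            exp(I*pi/4)     -1            exp(-I*pi/4)    I             exp(-3*I*pi/4)
  chi_4          1             -1              1             -1              1             -1              1             -1            
  chi_5          1             exp(-3*I*pi/4)  I             exp(-I*pi/4)    -1            exp(I*pi/4)     -I            exp(3*I*pi/4) 
  chi_6          1             -I              -1            I               1             -I              -1            I             
  chi_7          1             exp(-I*pi/4)    -I            exp(-3*I*pi/4)  -1            exp(3*I*pi/4)   I             exp(I*pi/4)   

Spot check: chi_1(1) = zeta_8^(1*1) = zeta_8^1 = exp(I*pi/4).

Explanation: Z/8Z is abelian, so all 8 irreducible complex representations are 1-dimensional. They are given by chi_k(m) = zeta_8^(k*m) for k = 0,...,7. Row orthogonality: sum_m chi_k(m) conj(chi_l(m)) = 8 * [k = l].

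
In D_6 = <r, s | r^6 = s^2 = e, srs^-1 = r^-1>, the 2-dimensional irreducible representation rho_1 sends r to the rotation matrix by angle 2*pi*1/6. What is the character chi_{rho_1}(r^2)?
chi_{rho_1}(r^2) = 2*cos(2*pi*1*2/6) = -1

Justification: rho_1(r^2) is rotation by angle 2*pi*1*2/6, whose trace is 2*cos(2*pi*1*2/6) = -1.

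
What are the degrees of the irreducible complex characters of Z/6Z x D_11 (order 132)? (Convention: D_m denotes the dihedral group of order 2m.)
Dimensions: 1, 1, 1, 1, 1, 1, 1, 1, 1, 1, 1, 1, 2, 2, 2, 2, 2, 2, 2, 2, 2, 2, 2, 2, 2, 2, 2, 2, 2, 2, 2, 2, 2, 2, 2, 2, 2, 2, 2, 2, 2, 2

Justification: There are 42 irreducibles (= number of conjugacy classes). Their dimensions d_i satisfy sum d_i^2 = |G| = 132: 1 + 1 + 1 + 1 + 1 + 1 + 1 + 1 + 1 + 1 + 1 + 1 + 4 + 4 + 4 + 4 + 4 + 4 + 4 + 4 + 4 + 4 + 4 + 4 + 4 + 4 + 4 + 4 + 4 + 4 + 4 + 4 + 4 + 4 + 4 + 4 + 4 + 4 + 4 + 4 + 4 + 4 = 132. (For the product with Z/6Z: each of the 6 1-dim characters of Z/6Z tensors with each irrep of D_11, giving 6 copies of each D_11-dimension.)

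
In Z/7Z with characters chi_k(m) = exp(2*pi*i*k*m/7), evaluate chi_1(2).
chi_1(2) = zeta_7^2 = exp(4*I*pi/7)

Why: chi_1(2) = zeta_7^(1*2) = zeta_7^2. Since zeta_7^7 = 1, this equals zeta_7^2 = exp(2*pi*i*2/7) = exp(4*I*pi/7).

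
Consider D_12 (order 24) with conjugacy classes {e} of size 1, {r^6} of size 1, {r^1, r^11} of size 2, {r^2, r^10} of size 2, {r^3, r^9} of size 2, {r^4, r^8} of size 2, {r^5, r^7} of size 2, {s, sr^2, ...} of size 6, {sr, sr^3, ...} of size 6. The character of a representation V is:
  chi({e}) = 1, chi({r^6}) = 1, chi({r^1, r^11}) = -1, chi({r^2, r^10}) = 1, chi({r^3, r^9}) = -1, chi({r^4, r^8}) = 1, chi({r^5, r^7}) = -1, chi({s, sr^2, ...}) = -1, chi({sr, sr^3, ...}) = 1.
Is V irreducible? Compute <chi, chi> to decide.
Irreducible: <chi, chi> = 1.

Proof sketch: <chi, chi> = (1/|G|) sum_C |C| * |chi(C)|^2 = (1/24)[1*|1|^2 + 1*|1|^2 + 2*|-1|^2 + 2*|1|^2 + 2*|-1|^2 + 2*|1|^2 + 2*|-1|^2 + 6*|-1|^2 + 6*|1|^2]
  = (1/24)[(1) + (1) + (2) + (2) + (2) + (2) + (2) + (6) + (6)] = 24/24 = 1.
A character is irreducible iff <chi, chi> = 1, so this representation is irreducible.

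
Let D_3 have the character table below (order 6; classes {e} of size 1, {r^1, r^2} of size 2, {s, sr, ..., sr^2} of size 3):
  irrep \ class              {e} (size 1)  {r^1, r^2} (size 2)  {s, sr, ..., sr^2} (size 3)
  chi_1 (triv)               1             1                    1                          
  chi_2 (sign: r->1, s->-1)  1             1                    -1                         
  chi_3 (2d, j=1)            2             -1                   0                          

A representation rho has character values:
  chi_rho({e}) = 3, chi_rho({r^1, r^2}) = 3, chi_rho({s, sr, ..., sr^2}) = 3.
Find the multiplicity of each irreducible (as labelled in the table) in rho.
Multiplicities: chi_1: 3, chi_2: 0, chi_3: 0.

Reasoning: Use <chi_rho, chi> = (1/|G|) sum_C |C| * chi_rho(C) * conj(chi(C)) with |G| = 6 for each irreducible chi in the table:
  <chi_rho, chi_1> = (1/6)[1*(3)*conj(1) + 2*(3)*conj(1) + 3*(3)*conj(1)]
      = (1/6)[(3) + (6) + (9)] = 18/6 = 3
  <chi_rho, chi_2> = (1/6)[1*(3)*conj(1) + 2*(3)*conj(1) + 3*(3)*conj(-1)]
      = (1/6)[(3) + (6) + (-9)] = 0/6 = 0
  <chi_rho, chi_3> = (1/6)[1*(3)*conj(2) + 2*(3)*conj(-1) + 3*(3)*conj(0)]
      = (1/6)[(6) + (-6) + (0)] = 0/6 = 0
Dimension check: dim(rho) = sum (mult * dim) = 3*1 + 0*1 + 0*2 = 3 = chi_rho(e) = 3.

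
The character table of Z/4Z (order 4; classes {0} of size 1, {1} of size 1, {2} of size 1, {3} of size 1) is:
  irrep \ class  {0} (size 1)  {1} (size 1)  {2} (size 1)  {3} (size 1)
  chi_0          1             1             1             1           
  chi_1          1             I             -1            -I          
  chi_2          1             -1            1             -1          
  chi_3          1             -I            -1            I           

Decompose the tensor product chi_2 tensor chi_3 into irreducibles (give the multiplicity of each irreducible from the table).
chi_2 tensor chi_3 = chi_1 (all other irreducibles have multiplicity 0).

Solution. The character of a tensor product is the pointwise product (chi_2 * chi_3)(C) = chi_2(C) * chi_3(C):
  {0}: (1)*(1), {1}: (-1)*(-I), {2}: (1)*(-1), {3}: (-1)*(I)
so (chi_2 * chi_3) takes values
  {0} -> 1, {1} -> I, {2} -> -1, {3} -> -I.
Now take the inner product of this character with each irreducible chi from the table, <chi_2*chi_3, chi> = (1/4) sum_C |C| (chi_2*chi_3)(C) conj(chi(C)):
  <chi_2*chi_3, chi_0> = (1/4)[1*(1)*conj(1) + 1*(I)*conj(1) + 1*(-1)*conj(1) + 1*(-I)*conj(1)]
      = (1/4)[(1) + (I) + (-1) + (-I)] = 0/4 = 0
  <chi_2*chi_3, chi_1> = (1/4)[1*(1)*conj(1) + 1*(I)*conj(I) + 1*(-1)*conj(-1) + 1*(-I)*conj(-I)]
      = (1/4)[(1) + (1) + (1) + (1)] = 4/4 = 1
  <chi_2*chi_3, chi_2> = (1/4)[1*(1)*conj(1) + 1*(I)*conj(-1) + 1*(-1)*conj(1) + 1*(-I)*conj(-1)]
      = (1/4)[(1) + (-I) + (-1) + (I)] = 0/4 = 0
  <chi_2*chi_3, chi_3> = (1/4)[1*(1)*conj(1) + 1*(I)*conj(-I) + 1*(-1)*conj(-1) + 1*(-I)*conj(I)]
      = (1/4)[(1) + (-1) + (1) + (-1)] = 0/4 = 0
(Exp terms are combined using exp(i*s)*conj(exp(i*t)) = exp(i*(s-t)), and sums of them are collapsed using the identity that for every m > 1 the m distinct m-th roots of unity sum to 0, e.g. 1 + exp(2*I*pi/3) + exp(-2*I*pi/3) = 0.)
Hence the multiplicities are chi_1: 1. Dimension check: dim(chi_2)*dim(chi_3) = 1*1 = 1 and sum (mult * dim) = 1*1 = 1.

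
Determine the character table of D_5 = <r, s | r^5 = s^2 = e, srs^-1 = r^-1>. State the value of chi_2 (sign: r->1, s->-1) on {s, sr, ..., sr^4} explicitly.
Conjugacy classes: {e} of size 1, {r^1, r^4} of size 2, {r^2, r^3} of size 2, {s, sr, ..., sr^4} of size 5.
Character table:
  irrep \ class              {e} (size 1)  {r^1, r^4} (size 2)  {r^2, r^3} (size 2)  {s, sr, ..., sr^4} (size 5)
  chi_1 (triv)               1             1                    1                    1                          
  chi_2 (sign: r->1, s->-1)  1             1                    1                    -1                         
  chi_3 (2d, j=1)            2             -1/2 + sqrt(5)/2     -sqrt(5)/2 - 1/2     0                          
  chi_4 (2d, j=2)            2             -sqrt(5)/2 - 1/2     -1/2 + sqrt(5)/2     0                          

Spot check: chi_2 (sign: r->1, s->-1) on {s, sr, ..., sr^4} = -1.

Justification: D_5 has order 2*5 = 10 with 4 conjugacy classes, hence 4 irreducibles. Sum of squared dims 1 + 1 + 4 + 4 = 10 = |G|. Linear characters come from the abelianisation; the 2-dimensional irreps have character r^k -> 2*cos(2*pi*j*k/5), reflections -> 0.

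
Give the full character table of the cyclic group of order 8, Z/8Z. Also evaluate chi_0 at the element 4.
Character table of Z/8Z (irreps indexed chi_0,...,chi_7 with chi_k(m) = zeta_8^(k*m), zeta_8 = exp(2*pi*i/8)):
  irrep \ class  {0} (size 1)  {1} (size 1)    {2} (size 1)  {3} (size 1)    {4} (size 1)  {5} (size 1)    {6} (size 1)  {7} (size 1)  
  chi_0          1             1               1             1               1             1               1             1             
  chi_1          1             exp(I*pi/4)     I             exp(3*I*pi/4)   -1            exp(-3*I*pi/4)  -I            exp(-I*pi/4)  
  chi_2          1             I               -1            -I              1             I               -1            -I            
  chi_3          1             exp(3*I*pi/4)   -I            exp(I*pi/4)     -1            exp(-I*pi/4)    I             exp(-3*I*pi/4)
  chi_4          1             -1              1             -1              1             -1              1             -1            
  chi_5          1             exp(-3*I*pi/4)  I             exp(-I*pi/4)    -1            exp(I*pi/4)     -I            exp(3*I*pi/4) 
  chi_6          1             -I              -1            I               1             -I              -1            I             
  chi_7          1             exp(-I*pi/4)    -I            exp(-3*I*pi/4)  -1            exp(3*I*pi/4)   I             exp(I*pi/4)   

Spot check: chi_0(4) = zeta_8^(0*4) = zeta_8^0 = 1.

Working: Z/8Z is abelian, so all 8 irreducible complex representations are 1-dimensional. They are given by chi_k(m) = zeta_8^(k*m) for k = 0,...,7. Row orthogonality: sum_m chi_k(m) conj(chi_l(m)) = 8 * [k = l].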